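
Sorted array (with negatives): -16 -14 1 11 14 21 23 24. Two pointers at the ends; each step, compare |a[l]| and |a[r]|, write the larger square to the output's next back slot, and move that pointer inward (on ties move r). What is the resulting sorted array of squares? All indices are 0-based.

[0,7] |-16|<=|24| out[7]=576 → r--
[0,6] |-16|<=|23| out[6]=529 → r--
[0,5] |-16|<=|21| out[5]=441 → r--
[0,4] |-16|>|14| out[4]=256 → l++
[1,4] |-14|<=|14| out[3]=196 → r--
[1,3] |-14|>|11| out[2]=196 → l++
[2,3] |1|<=|11| out[1]=121 → r--
[2,2] |1|<=|1| out[0]=1 → r--

[1, 121, 196, 196, 256, 441, 529, 576]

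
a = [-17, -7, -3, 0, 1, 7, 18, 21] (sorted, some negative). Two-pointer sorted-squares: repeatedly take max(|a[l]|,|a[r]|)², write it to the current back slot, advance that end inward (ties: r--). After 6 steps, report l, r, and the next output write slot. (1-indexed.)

l=1 r=8: |-17|<=|21| out[8]=441, r--
l=1 r=7: |-17|<=|18| out[7]=324, r--
l=1 r=6: |-17|>|7| out[6]=289, l++
l=2 r=6: |-7|<=|7| out[5]=49, r--
l=2 r=5: |-7|>|1| out[4]=49, l++
l=3 r=5: |-3|>|1| out[3]=9, l++

l=4, r=5, next write slot=2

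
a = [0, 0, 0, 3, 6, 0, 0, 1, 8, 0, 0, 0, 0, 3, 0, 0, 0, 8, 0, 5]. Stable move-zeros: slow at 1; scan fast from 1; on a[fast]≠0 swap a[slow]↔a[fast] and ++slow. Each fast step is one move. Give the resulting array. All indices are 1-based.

[3, 6, 1, 8, 3, 8, 5, 0, 0, 0, 0, 0, 0, 0, 0, 0, 0, 0, 0, 0]

slow=1 fast=1: a[fast]=0, fast++
slow=1 fast=2: a[fast]=0, fast++
slow=1 fast=3: a[fast]=0, fast++
slow=1 fast=4: a[fast]=3≠0 swap→a[1]=3, slow++,fast++
slow=2 fast=5: a[fast]=6≠0 swap→a[2]=6, slow++,fast++
slow=3 fast=6: a[fast]=0, fast++
slow=3 fast=7: a[fast]=0, fast++
slow=3 fast=8: a[fast]=1≠0 swap→a[3]=1, slow++,fast++
slow=4 fast=9: a[fast]=8≠0 swap→a[4]=8, slow++,fast++
slow=5 fast=10: a[fast]=0, fast++
slow=5 fast=11: a[fast]=0, fast++
slow=5 fast=12: a[fast]=0, fast++
slow=5 fast=13: a[fast]=0, fast++
slow=5 fast=14: a[fast]=3≠0 swap→a[5]=3, slow++,fast++
slow=6 fast=15: a[fast]=0, fast++
slow=6 fast=16: a[fast]=0, fast++
slow=6 fast=17: a[fast]=0, fast++
slow=6 fast=18: a[fast]=8≠0 swap→a[6]=8, slow++,fast++
slow=7 fast=19: a[fast]=0, fast++
slow=7 fast=20: a[fast]=5≠0 swap→a[7]=5, slow++,fast++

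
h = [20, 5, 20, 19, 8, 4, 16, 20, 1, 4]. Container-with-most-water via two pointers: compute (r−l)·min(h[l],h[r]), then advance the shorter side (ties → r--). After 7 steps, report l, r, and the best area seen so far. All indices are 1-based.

l=1, r=3, best area=140

[1,10] min(20,4)*9=36 best=36 * → r--
[1,9] min(20,1)*8=8 best=36 → r--
[1,8] min(20,20)*7=140 best=140 * → r--
[1,7] min(20,16)*6=96 best=140 → r--
[1,6] min(20,4)*5=20 best=140 → r--
[1,5] min(20,8)*4=32 best=140 → r--
[1,4] min(20,19)*3=57 best=140 → r--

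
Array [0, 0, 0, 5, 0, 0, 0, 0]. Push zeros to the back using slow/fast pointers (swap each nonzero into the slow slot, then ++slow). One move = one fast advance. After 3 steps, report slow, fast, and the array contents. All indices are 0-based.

slow=0, fast=3, a=[0, 0, 0, 5, 0, 0, 0, 0]

slow=0 fast=0: a[fast]=0, fast++
slow=0 fast=1: a[fast]=0, fast++
slow=0 fast=2: a[fast]=0, fast++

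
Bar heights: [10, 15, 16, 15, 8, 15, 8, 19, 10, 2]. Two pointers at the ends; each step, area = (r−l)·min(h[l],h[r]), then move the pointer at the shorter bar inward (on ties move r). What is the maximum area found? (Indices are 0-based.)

max area = 90

[0,9] min(10,2)*9=18 best=18 * → r--
[0,8] min(10,10)*8=80 best=80 * → r--
[0,7] min(10,19)*7=70 best=80 → l++
[1,7] min(15,19)*6=90 best=90 * → l++
[2,7] min(16,19)*5=80 best=90 → l++
[3,7] min(15,19)*4=60 best=90 → l++
[4,7] min(8,19)*3=24 best=90 → l++
[5,7] min(15,19)*2=30 best=90 → l++
[6,7] min(8,19)*1=8 best=90 → l++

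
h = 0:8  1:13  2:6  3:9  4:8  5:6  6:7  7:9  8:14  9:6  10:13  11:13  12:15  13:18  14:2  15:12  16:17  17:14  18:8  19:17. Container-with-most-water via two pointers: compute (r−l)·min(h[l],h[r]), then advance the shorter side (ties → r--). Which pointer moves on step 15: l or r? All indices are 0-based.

l=0 r=19: min(8,17)*19=152 best=152 *, l++
l=1 r=19: min(13,17)*18=234 best=234 *, l++
l=2 r=19: min(6,17)*17=102 best=234, l++
l=3 r=19: min(9,17)*16=144 best=234, l++
l=4 r=19: min(8,17)*15=120 best=234, l++
l=5 r=19: min(6,17)*14=84 best=234, l++
l=6 r=19: min(7,17)*13=91 best=234, l++
l=7 r=19: min(9,17)*12=108 best=234, l++
l=8 r=19: min(14,17)*11=154 best=234, l++
l=9 r=19: min(6,17)*10=60 best=234, l++
l=10 r=19: min(13,17)*9=117 best=234, l++
l=11 r=19: min(13,17)*8=104 best=234, l++
l=12 r=19: min(15,17)*7=105 best=234, l++
l=13 r=19: min(18,17)*6=102 best=234, r--
l=13 r=18: min(18,8)*5=40 best=234, r--

r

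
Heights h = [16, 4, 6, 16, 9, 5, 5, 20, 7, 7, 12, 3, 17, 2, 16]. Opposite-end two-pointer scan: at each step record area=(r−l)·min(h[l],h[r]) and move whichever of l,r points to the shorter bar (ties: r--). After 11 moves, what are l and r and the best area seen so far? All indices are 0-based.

[0,14] min(16,16)*14=224 best=224 * → r--
[0,13] min(16,2)*13=26 best=224 → r--
[0,12] min(16,17)*12=192 best=224 → l++
[1,12] min(4,17)*11=44 best=224 → l++
[2,12] min(6,17)*10=60 best=224 → l++
[3,12] min(16,17)*9=144 best=224 → l++
[4,12] min(9,17)*8=72 best=224 → l++
[5,12] min(5,17)*7=35 best=224 → l++
[6,12] min(5,17)*6=30 best=224 → l++
[7,12] min(20,17)*5=85 best=224 → r--
[7,11] min(20,3)*4=12 best=224 → r--

l=7, r=10, best area=224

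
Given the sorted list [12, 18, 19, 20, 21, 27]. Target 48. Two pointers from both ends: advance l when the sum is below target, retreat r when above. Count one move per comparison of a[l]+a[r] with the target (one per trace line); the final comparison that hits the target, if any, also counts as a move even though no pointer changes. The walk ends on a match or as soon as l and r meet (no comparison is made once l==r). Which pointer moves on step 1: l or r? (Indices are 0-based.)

[0,5] 12+27=39 <48 → l++

l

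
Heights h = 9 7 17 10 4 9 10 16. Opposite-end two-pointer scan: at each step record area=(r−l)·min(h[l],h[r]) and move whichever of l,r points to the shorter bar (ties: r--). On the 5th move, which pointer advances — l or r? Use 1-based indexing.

[1,8] min(9,16)*7=63 best=63 * → l++
[2,8] min(7,16)*6=42 best=63 → l++
[3,8] min(17,16)*5=80 best=80 * → r--
[3,7] min(17,10)*4=40 best=80 → r--
[3,6] min(17,9)*3=27 best=80 → r--

r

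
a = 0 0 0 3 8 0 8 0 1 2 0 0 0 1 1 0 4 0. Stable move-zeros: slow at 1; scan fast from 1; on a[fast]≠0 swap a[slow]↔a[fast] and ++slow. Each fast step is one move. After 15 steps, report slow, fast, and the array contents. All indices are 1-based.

slow=1 fast=1: a[fast]=0, fast++
slow=1 fast=2: a[fast]=0, fast++
slow=1 fast=3: a[fast]=0, fast++
slow=1 fast=4: a[fast]=3≠0 swap→a[1]=3, slow++,fast++
slow=2 fast=5: a[fast]=8≠0 swap→a[2]=8, slow++,fast++
slow=3 fast=6: a[fast]=0, fast++
slow=3 fast=7: a[fast]=8≠0 swap→a[3]=8, slow++,fast++
slow=4 fast=8: a[fast]=0, fast++
slow=4 fast=9: a[fast]=1≠0 swap→a[4]=1, slow++,fast++
slow=5 fast=10: a[fast]=2≠0 swap→a[5]=2, slow++,fast++
slow=6 fast=11: a[fast]=0, fast++
slow=6 fast=12: a[fast]=0, fast++
slow=6 fast=13: a[fast]=0, fast++
slow=6 fast=14: a[fast]=1≠0 swap→a[6]=1, slow++,fast++
slow=7 fast=15: a[fast]=1≠0 swap→a[7]=1, slow++,fast++

slow=8, fast=16, a=[3, 8, 8, 1, 2, 1, 1, 0, 0, 0, 0, 0, 0, 0, 0, 0, 4, 0]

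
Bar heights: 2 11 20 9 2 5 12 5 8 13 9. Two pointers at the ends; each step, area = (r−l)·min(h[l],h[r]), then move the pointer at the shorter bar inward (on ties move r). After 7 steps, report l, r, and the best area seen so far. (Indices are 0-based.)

l=0 r=10: min(2,9)*10=20 best=20 *, l++
l=1 r=10: min(11,9)*9=81 best=81 *, r--
l=1 r=9: min(11,13)*8=88 best=88 *, l++
l=2 r=9: min(20,13)*7=91 best=91 *, r--
l=2 r=8: min(20,8)*6=48 best=91, r--
l=2 r=7: min(20,5)*5=25 best=91, r--
l=2 r=6: min(20,12)*4=48 best=91, r--

l=2, r=5, best area=91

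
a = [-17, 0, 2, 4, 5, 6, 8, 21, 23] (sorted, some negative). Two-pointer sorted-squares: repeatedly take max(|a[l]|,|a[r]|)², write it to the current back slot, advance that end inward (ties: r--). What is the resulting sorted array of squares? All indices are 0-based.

[0, 4, 16, 25, 36, 64, 289, 441, 529]

l=0 r=8: |-17|<=|23| out[8]=529, r--
l=0 r=7: |-17|<=|21| out[7]=441, r--
l=0 r=6: |-17|>|8| out[6]=289, l++
l=1 r=6: |0|<=|8| out[5]=64, r--
l=1 r=5: |0|<=|6| out[4]=36, r--
l=1 r=4: |0|<=|5| out[3]=25, r--
l=1 r=3: |0|<=|4| out[2]=16, r--
l=1 r=2: |0|<=|2| out[1]=4, r--
l=1 r=1: |0|<=|0| out[0]=0, r--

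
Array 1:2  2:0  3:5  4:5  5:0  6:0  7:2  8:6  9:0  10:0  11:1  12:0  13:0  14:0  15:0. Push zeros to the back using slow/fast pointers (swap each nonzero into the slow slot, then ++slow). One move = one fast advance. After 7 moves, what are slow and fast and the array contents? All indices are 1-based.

slow=1 fast=1: a[fast]=2≠0 swap→a[1]=2, slow++,fast++
slow=2 fast=2: a[fast]=0, fast++
slow=2 fast=3: a[fast]=5≠0 swap→a[2]=5, slow++,fast++
slow=3 fast=4: a[fast]=5≠0 swap→a[3]=5, slow++,fast++
slow=4 fast=5: a[fast]=0, fast++
slow=4 fast=6: a[fast]=0, fast++
slow=4 fast=7: a[fast]=2≠0 swap→a[4]=2, slow++,fast++

slow=5, fast=8, a=[2, 5, 5, 2, 0, 0, 0, 6, 0, 0, 1, 0, 0, 0, 0]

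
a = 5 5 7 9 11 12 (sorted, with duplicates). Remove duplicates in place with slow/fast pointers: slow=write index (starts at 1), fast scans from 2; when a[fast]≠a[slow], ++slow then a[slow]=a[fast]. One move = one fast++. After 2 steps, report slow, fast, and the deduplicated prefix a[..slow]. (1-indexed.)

(s=1,f=2) a[fast]=5=a[slow] dup → fast++
(s=1,f=3) a[fast]=7≠a[slow]=5 write a[2]=7 → slow++,fast++

slow=2, fast=4, prefix=[5, 7]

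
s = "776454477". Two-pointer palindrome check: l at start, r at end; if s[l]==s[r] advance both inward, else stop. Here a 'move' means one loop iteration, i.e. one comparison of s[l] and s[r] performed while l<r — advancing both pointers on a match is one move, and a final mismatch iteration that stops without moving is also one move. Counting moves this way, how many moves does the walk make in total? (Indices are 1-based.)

[1,9] '7'=='7' → l++,r--
[2,8] '7'=='7' → l++,r--
[3,7] '6'!='4' → stop

3 moves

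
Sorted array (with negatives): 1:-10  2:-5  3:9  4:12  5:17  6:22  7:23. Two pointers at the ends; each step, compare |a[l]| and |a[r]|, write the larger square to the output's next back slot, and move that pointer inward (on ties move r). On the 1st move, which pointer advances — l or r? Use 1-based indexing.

r

l=1 r=7: |-10|<=|23| out[7]=529, r--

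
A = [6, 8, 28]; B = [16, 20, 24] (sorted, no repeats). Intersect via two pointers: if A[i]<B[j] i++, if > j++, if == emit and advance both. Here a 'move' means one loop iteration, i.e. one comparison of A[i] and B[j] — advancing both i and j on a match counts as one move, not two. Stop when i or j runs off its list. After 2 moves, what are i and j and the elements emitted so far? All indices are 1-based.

i=1 j=1: 6<16, i++
i=2 j=1: 8<16, i++

i=3, j=1, emitted=[]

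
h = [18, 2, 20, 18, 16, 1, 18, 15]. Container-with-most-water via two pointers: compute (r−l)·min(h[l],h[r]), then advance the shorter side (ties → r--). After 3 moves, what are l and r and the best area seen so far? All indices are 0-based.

[0,7] min(18,15)*7=105 best=105 * → r--
[0,6] min(18,18)*6=108 best=108 * → r--
[0,5] min(18,1)*5=5 best=108 → r--

l=0, r=4, best area=108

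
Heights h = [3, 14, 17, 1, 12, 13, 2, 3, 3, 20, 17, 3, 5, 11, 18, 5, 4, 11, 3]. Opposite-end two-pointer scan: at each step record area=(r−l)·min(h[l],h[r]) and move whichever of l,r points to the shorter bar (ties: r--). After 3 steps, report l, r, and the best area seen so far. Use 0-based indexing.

l=0 r=18: min(3,3)*18=54 best=54 *, r--
l=0 r=17: min(3,11)*17=51 best=54, l++
l=1 r=17: min(14,11)*16=176 best=176 *, r--

l=1, r=16, best area=176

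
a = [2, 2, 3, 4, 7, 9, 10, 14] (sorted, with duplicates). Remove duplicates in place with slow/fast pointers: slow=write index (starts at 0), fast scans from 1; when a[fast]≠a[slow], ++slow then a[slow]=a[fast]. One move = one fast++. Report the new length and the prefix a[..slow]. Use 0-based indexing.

(s=0,f=1) a[fast]=2=a[slow] dup → fast++
(s=0,f=2) a[fast]=3≠a[slow]=2 write a[1]=3 → slow++,fast++
(s=1,f=3) a[fast]=4≠a[slow]=3 write a[2]=4 → slow++,fast++
(s=2,f=4) a[fast]=7≠a[slow]=4 write a[3]=7 → slow++,fast++
(s=3,f=5) a[fast]=9≠a[slow]=7 write a[4]=9 → slow++,fast++
(s=4,f=6) a[fast]=10≠a[slow]=9 write a[5]=10 → slow++,fast++
(s=5,f=7) a[fast]=14≠a[slow]=10 write a[6]=14 → slow++,fast++

length 7; prefix = [2, 3, 4, 7, 9, 10, 14]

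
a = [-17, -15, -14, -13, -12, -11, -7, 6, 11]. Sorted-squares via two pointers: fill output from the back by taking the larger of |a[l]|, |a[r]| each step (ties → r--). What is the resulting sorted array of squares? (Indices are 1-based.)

l=1 r=9: |-17|>|11| out[9]=289, l++
l=2 r=9: |-15|>|11| out[8]=225, l++
l=3 r=9: |-14|>|11| out[7]=196, l++
l=4 r=9: |-13|>|11| out[6]=169, l++
l=5 r=9: |-12|>|11| out[5]=144, l++
l=6 r=9: |-11|<=|11| out[4]=121, r--
l=6 r=8: |-11|>|6| out[3]=121, l++
l=7 r=8: |-7|>|6| out[2]=49, l++
l=8 r=8: |6|<=|6| out[1]=36, r--

[36, 49, 121, 121, 144, 169, 196, 225, 289]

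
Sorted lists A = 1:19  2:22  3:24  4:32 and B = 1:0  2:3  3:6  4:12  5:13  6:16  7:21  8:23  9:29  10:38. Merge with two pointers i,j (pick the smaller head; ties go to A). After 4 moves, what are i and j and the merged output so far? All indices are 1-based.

[i=1,j=1] A[i]=19>B[j]=0 take 0 → j++
[i=1,j=2] A[i]=19>B[j]=3 take 3 → j++
[i=1,j=3] A[i]=19>B[j]=6 take 6 → j++
[i=1,j=4] A[i]=19>B[j]=12 take 12 → j++

i=1, j=5, merged so far=[0, 3, 6, 12]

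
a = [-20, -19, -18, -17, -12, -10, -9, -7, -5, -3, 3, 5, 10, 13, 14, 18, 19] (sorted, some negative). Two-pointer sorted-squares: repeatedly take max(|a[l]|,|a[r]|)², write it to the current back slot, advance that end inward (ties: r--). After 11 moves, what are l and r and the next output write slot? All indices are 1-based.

l=7, r=12, next write slot=6

l=1 r=17: |-20|>|19| out[17]=400, l++
l=2 r=17: |-19|<=|19| out[16]=361, r--
l=2 r=16: |-19|>|18| out[15]=361, l++
l=3 r=16: |-18|<=|18| out[14]=324, r--
l=3 r=15: |-18|>|14| out[13]=324, l++
l=4 r=15: |-17|>|14| out[12]=289, l++
l=5 r=15: |-12|<=|14| out[11]=196, r--
l=5 r=14: |-12|<=|13| out[10]=169, r--
l=5 r=13: |-12|>|10| out[9]=144, l++
l=6 r=13: |-10|<=|10| out[8]=100, r--
l=6 r=12: |-10|>|5| out[7]=100, l++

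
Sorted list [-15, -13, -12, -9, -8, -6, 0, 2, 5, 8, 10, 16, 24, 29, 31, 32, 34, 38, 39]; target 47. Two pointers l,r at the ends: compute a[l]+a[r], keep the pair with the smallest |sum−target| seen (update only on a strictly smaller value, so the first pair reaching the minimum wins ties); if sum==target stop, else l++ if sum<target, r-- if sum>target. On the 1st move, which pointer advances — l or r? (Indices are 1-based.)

l=1 r=19: -15+39=24 d=23 *, l++

l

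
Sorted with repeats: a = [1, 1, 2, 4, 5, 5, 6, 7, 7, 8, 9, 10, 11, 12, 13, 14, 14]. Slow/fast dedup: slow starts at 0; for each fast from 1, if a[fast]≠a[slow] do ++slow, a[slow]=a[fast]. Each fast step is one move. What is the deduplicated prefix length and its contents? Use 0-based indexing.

length 13; prefix = [1, 2, 4, 5, 6, 7, 8, 9, 10, 11, 12, 13, 14]

(s=0,f=1) a[fast]=1=a[slow] dup → fast++
(s=0,f=2) a[fast]=2≠a[slow]=1 write a[1]=2 → slow++,fast++
(s=1,f=3) a[fast]=4≠a[slow]=2 write a[2]=4 → slow++,fast++
(s=2,f=4) a[fast]=5≠a[slow]=4 write a[3]=5 → slow++,fast++
(s=3,f=5) a[fast]=5=a[slow] dup → fast++
(s=3,f=6) a[fast]=6≠a[slow]=5 write a[4]=6 → slow++,fast++
(s=4,f=7) a[fast]=7≠a[slow]=6 write a[5]=7 → slow++,fast++
(s=5,f=8) a[fast]=7=a[slow] dup → fast++
(s=5,f=9) a[fast]=8≠a[slow]=7 write a[6]=8 → slow++,fast++
(s=6,f=10) a[fast]=9≠a[slow]=8 write a[7]=9 → slow++,fast++
(s=7,f=11) a[fast]=10≠a[slow]=9 write a[8]=10 → slow++,fast++
(s=8,f=12) a[fast]=11≠a[slow]=10 write a[9]=11 → slow++,fast++
(s=9,f=13) a[fast]=12≠a[slow]=11 write a[10]=12 → slow++,fast++
(s=10,f=14) a[fast]=13≠a[slow]=12 write a[11]=13 → slow++,fast++
(s=11,f=15) a[fast]=14≠a[slow]=13 write a[12]=14 → slow++,fast++
(s=12,f=16) a[fast]=14=a[slow] dup → fast++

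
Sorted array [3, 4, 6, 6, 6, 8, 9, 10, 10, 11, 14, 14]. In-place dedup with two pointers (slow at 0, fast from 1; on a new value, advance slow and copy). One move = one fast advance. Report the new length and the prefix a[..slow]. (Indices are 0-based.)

length 8; prefix = [3, 4, 6, 8, 9, 10, 11, 14]

(s=0,f=1) a[fast]=4≠a[slow]=3 write a[1]=4 → slow++,fast++
(s=1,f=2) a[fast]=6≠a[slow]=4 write a[2]=6 → slow++,fast++
(s=2,f=3) a[fast]=6=a[slow] dup → fast++
(s=2,f=4) a[fast]=6=a[slow] dup → fast++
(s=2,f=5) a[fast]=8≠a[slow]=6 write a[3]=8 → slow++,fast++
(s=3,f=6) a[fast]=9≠a[slow]=8 write a[4]=9 → slow++,fast++
(s=4,f=7) a[fast]=10≠a[slow]=9 write a[5]=10 → slow++,fast++
(s=5,f=8) a[fast]=10=a[slow] dup → fast++
(s=5,f=9) a[fast]=11≠a[slow]=10 write a[6]=11 → slow++,fast++
(s=6,f=10) a[fast]=14≠a[slow]=11 write a[7]=14 → slow++,fast++
(s=7,f=11) a[fast]=14=a[slow] dup → fast++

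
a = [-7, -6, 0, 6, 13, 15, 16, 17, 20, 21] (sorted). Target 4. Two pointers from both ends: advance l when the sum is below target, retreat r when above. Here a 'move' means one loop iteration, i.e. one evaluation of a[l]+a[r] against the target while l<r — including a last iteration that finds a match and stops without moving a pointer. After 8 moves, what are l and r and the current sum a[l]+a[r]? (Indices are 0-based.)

l=2, r=3, sum=6

l=0 r=9: -7+21=14 >4, r--
l=0 r=8: -7+20=13 >4, r--
l=0 r=7: -7+17=10 >4, r--
l=0 r=6: -7+16=9 >4, r--
l=0 r=5: -7+15=8 >4, r--
l=0 r=4: -7+13=6 >4, r--
l=0 r=3: -7+6=-1 <4, l++
l=1 r=3: -6+6=0 <4, l++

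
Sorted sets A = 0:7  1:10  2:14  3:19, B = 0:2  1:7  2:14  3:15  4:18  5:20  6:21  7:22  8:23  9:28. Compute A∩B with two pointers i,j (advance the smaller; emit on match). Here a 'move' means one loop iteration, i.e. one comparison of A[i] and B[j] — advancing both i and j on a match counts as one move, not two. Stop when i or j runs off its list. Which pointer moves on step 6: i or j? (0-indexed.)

i=0 j=0: 7>2, j++
i=0 j=1: 7==7 emit, i++,j++
i=1 j=2: 10<14, i++
i=2 j=2: 14==14 emit, i++,j++
i=3 j=3: 19>15, j++
i=3 j=4: 19>18, j++

j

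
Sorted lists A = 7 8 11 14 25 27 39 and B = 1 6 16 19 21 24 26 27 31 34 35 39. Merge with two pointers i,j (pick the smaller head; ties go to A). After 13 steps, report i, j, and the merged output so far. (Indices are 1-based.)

[i=1,j=1] A[i]=7>B[j]=1 take 1 → j++
[i=1,j=2] A[i]=7>B[j]=6 take 6 → j++
[i=1,j=3] A[i]=7<=B[j]=16 take 7 → i++
[i=2,j=3] A[i]=8<=B[j]=16 take 8 → i++
[i=3,j=3] A[i]=11<=B[j]=16 take 11 → i++
[i=4,j=3] A[i]=14<=B[j]=16 take 14 → i++
[i=5,j=3] A[i]=25>B[j]=16 take 16 → j++
[i=5,j=4] A[i]=25>B[j]=19 take 19 → j++
[i=5,j=5] A[i]=25>B[j]=21 take 21 → j++
[i=5,j=6] A[i]=25>B[j]=24 take 24 → j++
[i=5,j=7] A[i]=25<=B[j]=26 take 25 → i++
[i=6,j=7] A[i]=27>B[j]=26 take 26 → j++
[i=6,j=8] A[i]=27<=B[j]=27 take 27 → i++

i=7, j=8, merged so far=[1, 6, 7, 8, 11, 14, 16, 19, 21, 24, 25, 26, 27]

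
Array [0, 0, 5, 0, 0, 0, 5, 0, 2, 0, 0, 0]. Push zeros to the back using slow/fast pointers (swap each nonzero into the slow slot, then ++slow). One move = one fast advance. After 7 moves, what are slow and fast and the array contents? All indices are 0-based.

slow=2, fast=7, a=[5, 5, 0, 0, 0, 0, 0, 0, 2, 0, 0, 0]

slow=0 fast=0: a[fast]=0, fast++
slow=0 fast=1: a[fast]=0, fast++
slow=0 fast=2: a[fast]=5≠0 swap→a[0]=5, slow++,fast++
slow=1 fast=3: a[fast]=0, fast++
slow=1 fast=4: a[fast]=0, fast++
slow=1 fast=5: a[fast]=0, fast++
slow=1 fast=6: a[fast]=5≠0 swap→a[1]=5, slow++,fast++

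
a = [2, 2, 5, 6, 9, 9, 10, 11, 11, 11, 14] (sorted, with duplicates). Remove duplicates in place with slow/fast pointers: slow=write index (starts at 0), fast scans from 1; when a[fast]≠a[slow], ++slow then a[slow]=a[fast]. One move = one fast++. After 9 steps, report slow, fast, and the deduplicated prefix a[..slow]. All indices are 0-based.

slow=5, fast=10, prefix=[2, 5, 6, 9, 10, 11]

(s=0,f=1) a[fast]=2=a[slow] dup → fast++
(s=0,f=2) a[fast]=5≠a[slow]=2 write a[1]=5 → slow++,fast++
(s=1,f=3) a[fast]=6≠a[slow]=5 write a[2]=6 → slow++,fast++
(s=2,f=4) a[fast]=9≠a[slow]=6 write a[3]=9 → slow++,fast++
(s=3,f=5) a[fast]=9=a[slow] dup → fast++
(s=3,f=6) a[fast]=10≠a[slow]=9 write a[4]=10 → slow++,fast++
(s=4,f=7) a[fast]=11≠a[slow]=10 write a[5]=11 → slow++,fast++
(s=5,f=8) a[fast]=11=a[slow] dup → fast++
(s=5,f=9) a[fast]=11=a[slow] dup → fast++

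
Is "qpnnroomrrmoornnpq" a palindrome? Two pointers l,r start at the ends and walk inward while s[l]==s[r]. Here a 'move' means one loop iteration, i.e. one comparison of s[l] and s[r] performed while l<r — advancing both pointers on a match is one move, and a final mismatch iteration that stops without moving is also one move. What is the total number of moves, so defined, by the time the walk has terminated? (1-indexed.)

[1,18] 'q'=='q' → l++,r--
[2,17] 'p'=='p' → l++,r--
[3,16] 'n'=='n' → l++,r--
[4,15] 'n'=='n' → l++,r--
[5,14] 'r'=='r' → l++,r--
[6,13] 'o'=='o' → l++,r--
[7,12] 'o'=='o' → l++,r--
[8,11] 'm'=='m' → l++,r--
[9,10] 'r'=='r' → l++,r--

9 moves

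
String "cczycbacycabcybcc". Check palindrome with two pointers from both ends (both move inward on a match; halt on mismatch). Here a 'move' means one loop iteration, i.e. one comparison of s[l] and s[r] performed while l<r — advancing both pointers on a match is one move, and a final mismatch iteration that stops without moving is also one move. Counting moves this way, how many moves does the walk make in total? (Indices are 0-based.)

[0,16] 'c'=='c' → l++,r--
[1,15] 'c'=='c' → l++,r--
[2,14] 'z'!='b' → stop

3 moves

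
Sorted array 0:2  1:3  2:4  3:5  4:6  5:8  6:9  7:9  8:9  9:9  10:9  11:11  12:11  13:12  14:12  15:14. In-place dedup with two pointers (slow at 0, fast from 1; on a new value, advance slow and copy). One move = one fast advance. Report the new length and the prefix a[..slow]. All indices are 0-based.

slow=0 fast=1: a[fast]=3≠a[slow]=2 write a[1]=3, slow++,fast++
slow=1 fast=2: a[fast]=4≠a[slow]=3 write a[2]=4, slow++,fast++
slow=2 fast=3: a[fast]=5≠a[slow]=4 write a[3]=5, slow++,fast++
slow=3 fast=4: a[fast]=6≠a[slow]=5 write a[4]=6, slow++,fast++
slow=4 fast=5: a[fast]=8≠a[slow]=6 write a[5]=8, slow++,fast++
slow=5 fast=6: a[fast]=9≠a[slow]=8 write a[6]=9, slow++,fast++
slow=6 fast=7: a[fast]=9=a[slow] dup, fast++
slow=6 fast=8: a[fast]=9=a[slow] dup, fast++
slow=6 fast=9: a[fast]=9=a[slow] dup, fast++
slow=6 fast=10: a[fast]=9=a[slow] dup, fast++
slow=6 fast=11: a[fast]=11≠a[slow]=9 write a[7]=11, slow++,fast++
slow=7 fast=12: a[fast]=11=a[slow] dup, fast++
slow=7 fast=13: a[fast]=12≠a[slow]=11 write a[8]=12, slow++,fast++
slow=8 fast=14: a[fast]=12=a[slow] dup, fast++
slow=8 fast=15: a[fast]=14≠a[slow]=12 write a[9]=14, slow++,fast++

length 10; prefix = [2, 3, 4, 5, 6, 8, 9, 11, 12, 14]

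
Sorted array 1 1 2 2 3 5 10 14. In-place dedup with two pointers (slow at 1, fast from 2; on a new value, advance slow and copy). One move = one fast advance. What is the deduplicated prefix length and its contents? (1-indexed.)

slow=1 fast=2: a[fast]=1=a[slow] dup, fast++
slow=1 fast=3: a[fast]=2≠a[slow]=1 write a[2]=2, slow++,fast++
slow=2 fast=4: a[fast]=2=a[slow] dup, fast++
slow=2 fast=5: a[fast]=3≠a[slow]=2 write a[3]=3, slow++,fast++
slow=3 fast=6: a[fast]=5≠a[slow]=3 write a[4]=5, slow++,fast++
slow=4 fast=7: a[fast]=10≠a[slow]=5 write a[5]=10, slow++,fast++
slow=5 fast=8: a[fast]=14≠a[slow]=10 write a[6]=14, slow++,fast++

length 6; prefix = [1, 2, 3, 5, 10, 14]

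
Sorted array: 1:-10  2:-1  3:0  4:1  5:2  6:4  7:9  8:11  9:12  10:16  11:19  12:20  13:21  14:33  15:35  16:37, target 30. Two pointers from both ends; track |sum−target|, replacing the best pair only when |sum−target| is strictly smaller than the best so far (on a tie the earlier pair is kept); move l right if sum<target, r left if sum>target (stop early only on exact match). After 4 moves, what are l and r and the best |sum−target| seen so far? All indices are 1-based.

l=1 r=16: -10+37=27 d=3 *, l++
l=2 r=16: -1+37=36 d=6, r--
l=2 r=15: -1+35=34 d=4, r--
l=2 r=14: -1+33=32 d=2 *, r--

l=2, r=13, best |Δ|=2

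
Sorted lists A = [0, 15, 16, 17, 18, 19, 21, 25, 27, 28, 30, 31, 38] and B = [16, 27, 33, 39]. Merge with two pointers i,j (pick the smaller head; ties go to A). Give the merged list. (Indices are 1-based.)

[i=1,j=1] A[i]=0<=B[j]=16 take 0 → i++
[i=2,j=1] A[i]=15<=B[j]=16 take 15 → i++
[i=3,j=1] A[i]=16<=B[j]=16 take 16 → i++
[i=4,j=1] A[i]=17>B[j]=16 take 16 → j++
[i=4,j=2] A[i]=17<=B[j]=27 take 17 → i++
[i=5,j=2] A[i]=18<=B[j]=27 take 18 → i++
[i=6,j=2] A[i]=19<=B[j]=27 take 19 → i++
[i=7,j=2] A[i]=21<=B[j]=27 take 21 → i++
[i=8,j=2] A[i]=25<=B[j]=27 take 25 → i++
[i=9,j=2] A[i]=27<=B[j]=27 take 27 → i++
[i=10,j=2] A[i]=28>B[j]=27 take 27 → j++
[i=10,j=3] A[i]=28<=B[j]=33 take 28 → i++
[i=11,j=3] A[i]=30<=B[j]=33 take 30 → i++
[i=12,j=3] A[i]=31<=B[j]=33 take 31 → i++
[i=13,j=3] A[i]=38>B[j]=33 take 33 → j++
[i=13,j=4] A[i]=38<=B[j]=39 take 38 → i++
[i=14,j=4] A done, take B[j]=39 → j++

[0, 15, 16, 16, 17, 18, 19, 21, 25, 27, 27, 28, 30, 31, 33, 38, 39]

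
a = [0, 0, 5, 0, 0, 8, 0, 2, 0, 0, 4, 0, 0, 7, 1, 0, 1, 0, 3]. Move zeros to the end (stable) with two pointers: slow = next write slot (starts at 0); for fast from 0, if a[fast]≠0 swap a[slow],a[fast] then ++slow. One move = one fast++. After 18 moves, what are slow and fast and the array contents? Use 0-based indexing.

slow=7, fast=18, a=[5, 8, 2, 4, 7, 1, 1, 0, 0, 0, 0, 0, 0, 0, 0, 0, 0, 0, 3]

slow=0 fast=0: a[fast]=0, fast++
slow=0 fast=1: a[fast]=0, fast++
slow=0 fast=2: a[fast]=5≠0 swap→a[0]=5, slow++,fast++
slow=1 fast=3: a[fast]=0, fast++
slow=1 fast=4: a[fast]=0, fast++
slow=1 fast=5: a[fast]=8≠0 swap→a[1]=8, slow++,fast++
slow=2 fast=6: a[fast]=0, fast++
slow=2 fast=7: a[fast]=2≠0 swap→a[2]=2, slow++,fast++
slow=3 fast=8: a[fast]=0, fast++
slow=3 fast=9: a[fast]=0, fast++
slow=3 fast=10: a[fast]=4≠0 swap→a[3]=4, slow++,fast++
slow=4 fast=11: a[fast]=0, fast++
slow=4 fast=12: a[fast]=0, fast++
slow=4 fast=13: a[fast]=7≠0 swap→a[4]=7, slow++,fast++
slow=5 fast=14: a[fast]=1≠0 swap→a[5]=1, slow++,fast++
slow=6 fast=15: a[fast]=0, fast++
slow=6 fast=16: a[fast]=1≠0 swap→a[6]=1, slow++,fast++
slow=7 fast=17: a[fast]=0, fast++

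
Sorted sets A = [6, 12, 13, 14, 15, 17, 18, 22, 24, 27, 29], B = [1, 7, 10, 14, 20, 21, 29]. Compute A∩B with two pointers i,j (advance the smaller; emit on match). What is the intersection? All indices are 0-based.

[i=0,j=0] 6>1 → j++
[i=0,j=1] 6<7 → i++
[i=1,j=1] 12>7 → j++
[i=1,j=2] 12>10 → j++
[i=1,j=3] 12<14 → i++
[i=2,j=3] 13<14 → i++
[i=3,j=3] 14==14 emit → i++,j++
[i=4,j=4] 15<20 → i++
[i=5,j=4] 17<20 → i++
[i=6,j=4] 18<20 → i++
[i=7,j=4] 22>20 → j++
[i=7,j=5] 22>21 → j++
[i=7,j=6] 22<29 → i++
[i=8,j=6] 24<29 → i++
[i=9,j=6] 27<29 → i++
[i=10,j=6] 29==29 emit → i++,j++

intersection = [14, 29]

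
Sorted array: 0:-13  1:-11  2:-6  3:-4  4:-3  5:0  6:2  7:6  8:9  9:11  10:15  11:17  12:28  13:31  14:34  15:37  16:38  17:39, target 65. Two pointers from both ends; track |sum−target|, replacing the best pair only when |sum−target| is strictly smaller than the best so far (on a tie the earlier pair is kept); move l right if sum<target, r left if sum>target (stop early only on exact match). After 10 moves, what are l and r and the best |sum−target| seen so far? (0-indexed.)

l=10, r=17, best |Δ|=15

l=0 r=17: -13+39=26 d=39 *, l++
l=1 r=17: -11+39=28 d=37 *, l++
l=2 r=17: -6+39=33 d=32 *, l++
l=3 r=17: -4+39=35 d=30 *, l++
l=4 r=17: -3+39=36 d=29 *, l++
l=5 r=17: 0+39=39 d=26 *, l++
l=6 r=17: 2+39=41 d=24 *, l++
l=7 r=17: 6+39=45 d=20 *, l++
l=8 r=17: 9+39=48 d=17 *, l++
l=9 r=17: 11+39=50 d=15 *, l++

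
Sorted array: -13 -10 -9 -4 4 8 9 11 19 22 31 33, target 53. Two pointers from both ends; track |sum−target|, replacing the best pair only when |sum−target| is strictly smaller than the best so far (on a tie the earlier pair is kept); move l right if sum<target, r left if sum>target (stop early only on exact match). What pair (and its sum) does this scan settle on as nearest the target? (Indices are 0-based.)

pair (22, 31) with sum 53 (|Δ|=0)

[0,11] -13+33=20 d=33 * → l++
[1,11] -10+33=23 d=30 * → l++
[2,11] -9+33=24 d=29 * → l++
[3,11] -4+33=29 d=24 * → l++
[4,11] 4+33=37 d=16 * → l++
[5,11] 8+33=41 d=12 * → l++
[6,11] 9+33=42 d=11 * → l++
[7,11] 11+33=44 d=9 * → l++
[8,11] 19+33=52 d=1 * → l++
[9,11] 22+33=55 d=2 → r--
[9,10] 22+31=53 d=0 * → stop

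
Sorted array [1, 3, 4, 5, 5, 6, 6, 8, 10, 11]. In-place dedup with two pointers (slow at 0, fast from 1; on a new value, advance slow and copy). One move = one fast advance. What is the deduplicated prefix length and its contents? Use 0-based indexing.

length 8; prefix = [1, 3, 4, 5, 6, 8, 10, 11]

(s=0,f=1) a[fast]=3≠a[slow]=1 write a[1]=3 → slow++,fast++
(s=1,f=2) a[fast]=4≠a[slow]=3 write a[2]=4 → slow++,fast++
(s=2,f=3) a[fast]=5≠a[slow]=4 write a[3]=5 → slow++,fast++
(s=3,f=4) a[fast]=5=a[slow] dup → fast++
(s=3,f=5) a[fast]=6≠a[slow]=5 write a[4]=6 → slow++,fast++
(s=4,f=6) a[fast]=6=a[slow] dup → fast++
(s=4,f=7) a[fast]=8≠a[slow]=6 write a[5]=8 → slow++,fast++
(s=5,f=8) a[fast]=10≠a[slow]=8 write a[6]=10 → slow++,fast++
(s=6,f=9) a[fast]=11≠a[slow]=10 write a[7]=11 → slow++,fast++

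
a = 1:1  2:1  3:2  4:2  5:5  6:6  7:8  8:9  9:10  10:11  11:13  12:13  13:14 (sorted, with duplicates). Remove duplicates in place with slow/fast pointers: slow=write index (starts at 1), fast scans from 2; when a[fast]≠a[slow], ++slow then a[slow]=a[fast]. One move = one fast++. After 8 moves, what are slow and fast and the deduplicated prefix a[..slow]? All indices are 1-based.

(s=1,f=2) a[fast]=1=a[slow] dup → fast++
(s=1,f=3) a[fast]=2≠a[slow]=1 write a[2]=2 → slow++,fast++
(s=2,f=4) a[fast]=2=a[slow] dup → fast++
(s=2,f=5) a[fast]=5≠a[slow]=2 write a[3]=5 → slow++,fast++
(s=3,f=6) a[fast]=6≠a[slow]=5 write a[4]=6 → slow++,fast++
(s=4,f=7) a[fast]=8≠a[slow]=6 write a[5]=8 → slow++,fast++
(s=5,f=8) a[fast]=9≠a[slow]=8 write a[6]=9 → slow++,fast++
(s=6,f=9) a[fast]=10≠a[slow]=9 write a[7]=10 → slow++,fast++

slow=7, fast=10, prefix=[1, 2, 5, 6, 8, 9, 10]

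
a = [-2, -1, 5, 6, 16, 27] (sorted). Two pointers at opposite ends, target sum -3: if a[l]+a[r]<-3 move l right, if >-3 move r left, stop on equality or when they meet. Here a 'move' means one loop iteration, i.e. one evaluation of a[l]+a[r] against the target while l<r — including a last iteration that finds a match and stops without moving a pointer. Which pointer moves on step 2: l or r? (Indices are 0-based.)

l=0 r=5: -2+27=25 >-3, r--
l=0 r=4: -2+16=14 >-3, r--

r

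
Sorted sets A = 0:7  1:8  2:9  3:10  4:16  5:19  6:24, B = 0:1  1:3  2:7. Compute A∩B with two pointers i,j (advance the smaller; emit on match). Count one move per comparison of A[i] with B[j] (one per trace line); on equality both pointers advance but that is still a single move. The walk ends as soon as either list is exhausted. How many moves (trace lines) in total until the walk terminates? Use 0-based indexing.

i=0 j=0: 7>1, j++
i=0 j=1: 7>3, j++
i=0 j=2: 7==7 emit, i++,j++

3 moves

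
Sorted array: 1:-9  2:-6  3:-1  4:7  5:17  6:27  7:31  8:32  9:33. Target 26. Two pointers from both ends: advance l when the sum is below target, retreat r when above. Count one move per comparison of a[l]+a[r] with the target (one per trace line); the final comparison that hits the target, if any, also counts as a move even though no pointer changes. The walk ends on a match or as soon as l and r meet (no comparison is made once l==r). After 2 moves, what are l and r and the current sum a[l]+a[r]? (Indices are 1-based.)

l=2, r=8, sum=26

[1,9] -9+33=24 <26 → l++
[2,9] -6+33=27 >26 → r--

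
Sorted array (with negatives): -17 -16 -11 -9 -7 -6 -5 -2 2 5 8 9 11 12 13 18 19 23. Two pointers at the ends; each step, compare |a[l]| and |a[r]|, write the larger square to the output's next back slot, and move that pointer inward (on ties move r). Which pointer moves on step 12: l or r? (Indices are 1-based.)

r

l=1 r=18: |-17|<=|23| out[18]=529, r--
l=1 r=17: |-17|<=|19| out[17]=361, r--
l=1 r=16: |-17|<=|18| out[16]=324, r--
l=1 r=15: |-17|>|13| out[15]=289, l++
l=2 r=15: |-16|>|13| out[14]=256, l++
l=3 r=15: |-11|<=|13| out[13]=169, r--
l=3 r=14: |-11|<=|12| out[12]=144, r--
l=3 r=13: |-11|<=|11| out[11]=121, r--
l=3 r=12: |-11|>|9| out[10]=121, l++
l=4 r=12: |-9|<=|9| out[9]=81, r--
l=4 r=11: |-9|>|8| out[8]=81, l++
l=5 r=11: |-7|<=|8| out[7]=64, r--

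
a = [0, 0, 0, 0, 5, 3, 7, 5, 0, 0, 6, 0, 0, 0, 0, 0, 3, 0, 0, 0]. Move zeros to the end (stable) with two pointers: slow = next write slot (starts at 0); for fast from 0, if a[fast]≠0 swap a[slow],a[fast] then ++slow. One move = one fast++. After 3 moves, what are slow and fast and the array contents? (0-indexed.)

slow=0, fast=3, a=[0, 0, 0, 0, 5, 3, 7, 5, 0, 0, 6, 0, 0, 0, 0, 0, 3, 0, 0, 0]

slow=0 fast=0: a[fast]=0, fast++
slow=0 fast=1: a[fast]=0, fast++
slow=0 fast=2: a[fast]=0, fast++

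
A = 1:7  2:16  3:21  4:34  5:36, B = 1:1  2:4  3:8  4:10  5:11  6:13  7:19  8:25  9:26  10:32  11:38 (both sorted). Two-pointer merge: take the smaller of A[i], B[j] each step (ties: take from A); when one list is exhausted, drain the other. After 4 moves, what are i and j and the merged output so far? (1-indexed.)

i=2, j=4, merged so far=[1, 4, 7, 8]

[i=1,j=1] A[i]=7>B[j]=1 take 1 → j++
[i=1,j=2] A[i]=7>B[j]=4 take 4 → j++
[i=1,j=3] A[i]=7<=B[j]=8 take 7 → i++
[i=2,j=3] A[i]=16>B[j]=8 take 8 → j++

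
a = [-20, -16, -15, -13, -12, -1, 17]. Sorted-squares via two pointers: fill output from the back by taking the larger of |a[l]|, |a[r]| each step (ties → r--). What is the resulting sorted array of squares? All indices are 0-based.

l=0 r=6: |-20|>|17| out[6]=400, l++
l=1 r=6: |-16|<=|17| out[5]=289, r--
l=1 r=5: |-16|>|-1| out[4]=256, l++
l=2 r=5: |-15|>|-1| out[3]=225, l++
l=3 r=5: |-13|>|-1| out[2]=169, l++
l=4 r=5: |-12|>|-1| out[1]=144, l++
l=5 r=5: |-1|<=|-1| out[0]=1, r--

[1, 144, 169, 225, 256, 289, 400]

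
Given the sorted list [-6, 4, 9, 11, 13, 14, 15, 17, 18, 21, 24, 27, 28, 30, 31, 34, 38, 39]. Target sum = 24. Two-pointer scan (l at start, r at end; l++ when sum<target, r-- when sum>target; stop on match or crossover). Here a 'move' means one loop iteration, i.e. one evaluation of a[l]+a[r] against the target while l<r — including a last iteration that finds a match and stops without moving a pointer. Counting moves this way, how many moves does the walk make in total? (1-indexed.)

5 moves

[1,18] -6+39=33 >24 → r--
[1,17] -6+38=32 >24 → r--
[1,16] -6+34=28 >24 → r--
[1,15] -6+31=25 >24 → r--
[1,14] -6+30=24 → found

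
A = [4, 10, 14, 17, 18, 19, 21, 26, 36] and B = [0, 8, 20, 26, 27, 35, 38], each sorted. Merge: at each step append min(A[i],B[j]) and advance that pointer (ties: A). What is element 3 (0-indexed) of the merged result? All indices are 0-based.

merged[3] = 10

[i=0,j=0] A[i]=4>B[j]=0 take 0 → j++
[i=0,j=1] A[i]=4<=B[j]=8 take 4 → i++
[i=1,j=1] A[i]=10>B[j]=8 take 8 → j++
[i=1,j=2] A[i]=10<=B[j]=20 take 10 → i++
[i=2,j=2] A[i]=14<=B[j]=20 take 14 → i++
[i=3,j=2] A[i]=17<=B[j]=20 take 17 → i++
[i=4,j=2] A[i]=18<=B[j]=20 take 18 → i++
[i=5,j=2] A[i]=19<=B[j]=20 take 19 → i++
[i=6,j=2] A[i]=21>B[j]=20 take 20 → j++
[i=6,j=3] A[i]=21<=B[j]=26 take 21 → i++
[i=7,j=3] A[i]=26<=B[j]=26 take 26 → i++
[i=8,j=3] A[i]=36>B[j]=26 take 26 → j++
[i=8,j=4] A[i]=36>B[j]=27 take 27 → j++
[i=8,j=5] A[i]=36>B[j]=35 take 35 → j++
[i=8,j=6] A[i]=36<=B[j]=38 take 36 → i++
[i=9,j=6] A done, take B[j]=38 → j++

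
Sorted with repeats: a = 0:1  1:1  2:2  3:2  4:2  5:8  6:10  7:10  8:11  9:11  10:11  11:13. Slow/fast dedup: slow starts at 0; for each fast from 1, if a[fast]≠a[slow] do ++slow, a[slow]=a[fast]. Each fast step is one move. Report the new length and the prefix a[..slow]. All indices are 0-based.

(s=0,f=1) a[fast]=1=a[slow] dup → fast++
(s=0,f=2) a[fast]=2≠a[slow]=1 write a[1]=2 → slow++,fast++
(s=1,f=3) a[fast]=2=a[slow] dup → fast++
(s=1,f=4) a[fast]=2=a[slow] dup → fast++
(s=1,f=5) a[fast]=8≠a[slow]=2 write a[2]=8 → slow++,fast++
(s=2,f=6) a[fast]=10≠a[slow]=8 write a[3]=10 → slow++,fast++
(s=3,f=7) a[fast]=10=a[slow] dup → fast++
(s=3,f=8) a[fast]=11≠a[slow]=10 write a[4]=11 → slow++,fast++
(s=4,f=9) a[fast]=11=a[slow] dup → fast++
(s=4,f=10) a[fast]=11=a[slow] dup → fast++
(s=4,f=11) a[fast]=13≠a[slow]=11 write a[5]=13 → slow++,fast++

length 6; prefix = [1, 2, 8, 10, 11, 13]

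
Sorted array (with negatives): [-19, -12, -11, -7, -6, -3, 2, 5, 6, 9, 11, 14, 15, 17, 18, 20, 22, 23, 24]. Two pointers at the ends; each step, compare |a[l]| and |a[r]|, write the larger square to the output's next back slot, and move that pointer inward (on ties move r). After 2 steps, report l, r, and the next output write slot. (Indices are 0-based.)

l=0 r=18: |-19|<=|24| out[18]=576, r--
l=0 r=17: |-19|<=|23| out[17]=529, r--

l=0, r=16, next write slot=16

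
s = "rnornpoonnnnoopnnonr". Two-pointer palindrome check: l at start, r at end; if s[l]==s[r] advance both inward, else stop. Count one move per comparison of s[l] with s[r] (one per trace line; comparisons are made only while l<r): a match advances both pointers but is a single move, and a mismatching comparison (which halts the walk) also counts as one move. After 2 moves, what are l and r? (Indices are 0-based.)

l=2, r=17

l=0 r=19: 'r'=='r', l++,r--
l=1 r=18: 'n'=='n', l++,r--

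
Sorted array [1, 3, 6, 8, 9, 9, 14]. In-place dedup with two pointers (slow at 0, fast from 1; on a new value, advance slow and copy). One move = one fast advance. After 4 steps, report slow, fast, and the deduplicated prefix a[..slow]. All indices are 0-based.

slow=4, fast=5, prefix=[1, 3, 6, 8, 9]

slow=0 fast=1: a[fast]=3≠a[slow]=1 write a[1]=3, slow++,fast++
slow=1 fast=2: a[fast]=6≠a[slow]=3 write a[2]=6, slow++,fast++
slow=2 fast=3: a[fast]=8≠a[slow]=6 write a[3]=8, slow++,fast++
slow=3 fast=4: a[fast]=9≠a[slow]=8 write a[4]=9, slow++,fast++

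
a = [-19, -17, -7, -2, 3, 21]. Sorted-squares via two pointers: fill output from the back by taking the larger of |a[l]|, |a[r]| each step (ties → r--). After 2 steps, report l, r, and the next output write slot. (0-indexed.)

l=1, r=4, next write slot=3

l=0 r=5: |-19|<=|21| out[5]=441, r--
l=0 r=4: |-19|>|3| out[4]=361, l++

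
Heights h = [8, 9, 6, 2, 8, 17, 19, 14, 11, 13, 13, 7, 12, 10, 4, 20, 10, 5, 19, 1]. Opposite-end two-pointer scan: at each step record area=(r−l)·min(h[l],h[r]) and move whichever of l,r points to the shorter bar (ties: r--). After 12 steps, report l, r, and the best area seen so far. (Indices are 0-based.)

l=8, r=15, best area=228

[0,19] min(8,1)*19=19 best=19 * → r--
[0,18] min(8,19)*18=144 best=144 * → l++
[1,18] min(9,19)*17=153 best=153 * → l++
[2,18] min(6,19)*16=96 best=153 → l++
[3,18] min(2,19)*15=30 best=153 → l++
[4,18] min(8,19)*14=112 best=153 → l++
[5,18] min(17,19)*13=221 best=221 * → l++
[6,18] min(19,19)*12=228 best=228 * → r--
[6,17] min(19,5)*11=55 best=228 → r--
[6,16] min(19,10)*10=100 best=228 → r--
[6,15] min(19,20)*9=171 best=228 → l++
[7,15] min(14,20)*8=112 best=228 → l++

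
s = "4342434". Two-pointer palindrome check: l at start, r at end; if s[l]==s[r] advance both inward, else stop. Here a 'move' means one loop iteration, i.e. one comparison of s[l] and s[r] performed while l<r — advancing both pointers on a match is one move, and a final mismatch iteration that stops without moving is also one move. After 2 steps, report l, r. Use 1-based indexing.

l=1 r=7: '4'=='4', l++,r--
l=2 r=6: '3'=='3', l++,r--

l=3, r=5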